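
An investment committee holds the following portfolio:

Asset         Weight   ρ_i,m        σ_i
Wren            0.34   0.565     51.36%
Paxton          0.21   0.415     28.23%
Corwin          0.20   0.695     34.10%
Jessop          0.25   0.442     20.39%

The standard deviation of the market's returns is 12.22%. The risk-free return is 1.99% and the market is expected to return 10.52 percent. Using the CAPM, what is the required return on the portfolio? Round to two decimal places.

15.48%

β_Wren = 0.565 × 51.36% / 12.22% = 2.3747
β_Paxton = 0.415 × 28.23% / 12.22% = 0.9587
β_Corwin = 0.695 × 34.10% / 12.22% = 1.9394
β_Jessop = 0.442 × 20.39% / 12.22% = 0.7375
β_P = Σ w_i β_i = 0.34×2.3747 + 0.21×0.9587 + 0.20×1.9394 + 0.25×0.7375 = 1.5810
MRP = 10.52% − 1.99% = 8.53%
E(R_P) = R_f + β_P × MRP = 1.99% + 1.5810 × 8.53% = 15.48%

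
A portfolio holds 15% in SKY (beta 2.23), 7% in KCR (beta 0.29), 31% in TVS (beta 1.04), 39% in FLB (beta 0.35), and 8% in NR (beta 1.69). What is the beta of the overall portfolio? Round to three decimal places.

0.949

β_P = Σ w_i β_i = 0.15×2.23 + 0.07×0.29 + 0.31×1.04 + 0.39×0.35 + 0.08×1.69 = 0.9489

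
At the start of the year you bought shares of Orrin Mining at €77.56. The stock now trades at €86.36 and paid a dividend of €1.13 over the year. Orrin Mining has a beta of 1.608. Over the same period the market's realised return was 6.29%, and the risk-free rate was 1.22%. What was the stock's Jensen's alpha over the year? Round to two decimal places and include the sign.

+3.43%

Realised HPR = (P1 + D1 − P0) / P0 = (86.36 + 1.13 − 77.56) / 77.56 = 9.93 / 77.56 = 12.8030%
MRP = 6.29% − 1.22% = 5.07%
CAPM required = R_f + β·MRP = 1.22% + 1.608 × 5.07% = 9.37256%
α = realised − required = 12.8030% − 9.37256% = +3.43%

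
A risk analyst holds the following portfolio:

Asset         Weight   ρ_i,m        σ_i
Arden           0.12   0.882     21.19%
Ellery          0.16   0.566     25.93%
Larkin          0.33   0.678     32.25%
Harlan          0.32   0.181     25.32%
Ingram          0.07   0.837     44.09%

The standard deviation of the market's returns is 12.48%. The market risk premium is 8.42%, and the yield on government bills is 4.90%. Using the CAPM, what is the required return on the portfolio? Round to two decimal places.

15.60%

β_Arden = 0.882 × 21.19% / 12.48% = 1.4976
β_Ellery = 0.566 × 25.93% / 12.48% = 1.1760
β_Larkin = 0.678 × 32.25% / 12.48% = 1.7520
β_Harlan = 0.181 × 25.32% / 12.48% = 0.3672
β_Ingram = 0.837 × 44.09% / 12.48% = 2.9570
β_P = Σ w_i β_i = 0.12×1.4976 + 0.16×1.1760 + 0.33×1.7520 + 0.32×0.3672 + 0.07×2.9570 = 1.2705
E(R_P) = R_f + β_P × MRP = 4.90% + 1.2705 × 8.42% = 15.60%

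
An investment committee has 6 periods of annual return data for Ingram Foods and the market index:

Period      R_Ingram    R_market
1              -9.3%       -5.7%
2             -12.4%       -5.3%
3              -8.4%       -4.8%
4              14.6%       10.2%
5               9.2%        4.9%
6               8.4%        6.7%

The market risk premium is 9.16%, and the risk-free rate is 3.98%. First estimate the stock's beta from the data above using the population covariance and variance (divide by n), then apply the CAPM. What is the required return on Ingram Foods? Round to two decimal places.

Mean R_i = (-9.3 − 12.4 − 8.4 + 14.6 + 9.2 + 8.4) / 6 = 0.3500%
Mean R_m = (-5.7 − 5.3 − 4.8 + 10.2 + 4.9 + 6.7) / 6 = 1.0000%
Σ(R_i − R̄_i)(R_m − R̄_m) = 407.2300  ⇒  Cov = 407.2300 / 6 = 67.8717
Σ(R_m − R̄_m)² = 250.5600  ⇒  Var(R_m) = 250.5600 / 6 = 41.7600
β = Cov / Var(R_m) = 67.8717 / 41.7600 = 1.6253
E(R) = R_f + β × MRP = 3.98% + 1.6253 × 9.16% = 18.87%

18.87%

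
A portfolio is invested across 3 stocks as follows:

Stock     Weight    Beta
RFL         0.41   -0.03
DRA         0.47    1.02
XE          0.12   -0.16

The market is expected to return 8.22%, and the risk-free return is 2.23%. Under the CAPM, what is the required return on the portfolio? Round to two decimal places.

4.91%

β_P = Σ w_i β_i = 0.41×-0.03 + 0.47×1.02 + 0.12×-0.16 = 0.4479
MRP = 8.22% − 2.23% = 5.99%
E(R_P) = R_f + β_P × MRP = 2.23% + 0.4479 × 5.99% = 4.91%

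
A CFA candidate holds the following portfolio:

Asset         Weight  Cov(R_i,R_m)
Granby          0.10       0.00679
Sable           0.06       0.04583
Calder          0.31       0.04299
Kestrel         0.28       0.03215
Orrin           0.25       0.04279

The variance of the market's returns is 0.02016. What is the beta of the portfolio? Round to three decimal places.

1.808

β_Granby = 0.00679 / 0.02016 = 0.3368
β_Sable = 0.04583 / 0.02016 = 2.2733
β_Calder = 0.04299 / 0.02016 = 2.1324
β_Kestrel = 0.03215 / 0.02016 = 1.5947
β_Orrin = 0.04279 / 0.02016 = 2.1225
β_P = Σ w_i β_i = 0.10×0.3368 + 0.06×2.2733 + 0.31×2.1324 + 0.28×1.5947 + 0.25×2.1225 = 1.8083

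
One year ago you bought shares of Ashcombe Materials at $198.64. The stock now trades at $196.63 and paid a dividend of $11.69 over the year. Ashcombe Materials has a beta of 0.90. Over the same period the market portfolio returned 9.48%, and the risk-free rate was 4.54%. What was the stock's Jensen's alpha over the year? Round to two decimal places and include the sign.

-4.11%

Realised HPR = (P1 + D1 − P0) / P0 = (196.63 + 11.69 − 198.64) / 198.64 = 9.68 / 198.64 = 4.8731%
MRP = 9.48% − 4.54% = 4.94%
CAPM required = R_f + β·MRP = 4.54% + 0.90 × 4.94% = 8.9860%
α = realised − required = 4.8731% − 8.9860% = -4.11%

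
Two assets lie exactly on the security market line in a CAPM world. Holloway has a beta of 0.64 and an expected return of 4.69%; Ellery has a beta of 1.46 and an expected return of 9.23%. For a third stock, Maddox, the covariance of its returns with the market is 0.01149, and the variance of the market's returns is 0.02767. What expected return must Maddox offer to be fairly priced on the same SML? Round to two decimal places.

3.45%

MRP = (9.23% − 4.69%) / (1.46 − 0.64) = 5.5366%
R_f = 4.69% − 0.64 × 5.5366% = 1.1466%
β_Maddox = Cov / Var(R_m) = 0.01149 / 0.02767 = 0.4153
E(R_Maddox) = R_f + β × MRP = 1.1466% + 0.4153 × 5.5366% = 3.45%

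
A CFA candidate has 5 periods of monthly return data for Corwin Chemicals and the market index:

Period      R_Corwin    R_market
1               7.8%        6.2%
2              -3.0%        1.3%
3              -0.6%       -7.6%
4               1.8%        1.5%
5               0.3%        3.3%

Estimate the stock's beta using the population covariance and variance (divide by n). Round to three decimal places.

0.439

Mean R_i = (7.8 − 3.0 − 0.6 + 1.8 + 0.3) / 5 = 1.2600%
Mean R_m = (6.2 + 1.3 − 7.6 + 1.5 + 3.3) / 5 = 0.9400%
Σ(R_i − R̄_i)(R_m − R̄_m) = 46.7880  ⇒  Cov = 46.7880 / 5 = 9.3576
Σ(R_m − R̄_m)² = 106.6120  ⇒  Var(R_m) = 106.6120 / 5 = 21.3224
β = Cov / Var(R_m) = 9.3576 / 21.3224 = 0.4389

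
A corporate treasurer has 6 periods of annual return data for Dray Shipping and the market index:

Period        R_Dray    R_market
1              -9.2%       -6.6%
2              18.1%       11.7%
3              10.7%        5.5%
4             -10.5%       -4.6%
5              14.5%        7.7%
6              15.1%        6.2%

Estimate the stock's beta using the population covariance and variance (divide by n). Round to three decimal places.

Mean R_i = (-9.2 + 18.1 + 10.7 − 10.5 + 14.5 + 15.1) / 6 = 6.4500%
Mean R_m = (-6.6 + 11.7 + 5.5 − 4.6 + 7.7 + 6.2) / 6 = 3.3167%
Σ(R_i − R̄_i)(R_m − R̄_m) = 456.5550  ⇒  Cov = 456.5550 / 6 = 76.0925
Σ(R_m − R̄_m)² = 263.5883  ⇒  Var(R_m) = 263.5883 / 6 = 43.9314
β = Cov / Var(R_m) = 76.0925 / 43.9314 = 1.7321

1.732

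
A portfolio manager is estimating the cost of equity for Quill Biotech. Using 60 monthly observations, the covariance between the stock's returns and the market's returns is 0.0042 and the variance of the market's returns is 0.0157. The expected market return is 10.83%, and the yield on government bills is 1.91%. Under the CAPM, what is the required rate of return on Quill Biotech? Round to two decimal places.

β = Cov(R_i, R_m) / Var(R_m) = 0.0042 / 0.0157 = 0.2675
MRP = 10.83% − 1.91% = 8.92%
E(R) = R_f + β × MRP = 1.91% + 0.2675 × 8.92% = 4.30%

4.30%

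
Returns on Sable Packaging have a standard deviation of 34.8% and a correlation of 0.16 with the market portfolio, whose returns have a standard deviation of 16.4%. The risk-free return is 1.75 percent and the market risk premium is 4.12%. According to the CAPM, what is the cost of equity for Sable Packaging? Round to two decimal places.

β = ρ × σ_i / σ_m = 0.16 × 34.8% / 16.4% = 0.3395
E(R) = 1.75% + 0.3395 × 4.12% = 3.15%

3.15%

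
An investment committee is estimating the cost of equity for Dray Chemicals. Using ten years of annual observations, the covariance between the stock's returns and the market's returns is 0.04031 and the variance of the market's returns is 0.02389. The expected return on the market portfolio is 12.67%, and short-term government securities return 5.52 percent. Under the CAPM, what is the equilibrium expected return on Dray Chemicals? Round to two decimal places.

β = Cov(R_i, R_m) / Var(R_m) = 0.04031 / 0.02389 = 1.6873
MRP = 12.67% − 5.52% = 7.15%
E(R) = R_f + β × MRP = 5.52% + 1.6873 × 7.15% = 17.58%

17.58%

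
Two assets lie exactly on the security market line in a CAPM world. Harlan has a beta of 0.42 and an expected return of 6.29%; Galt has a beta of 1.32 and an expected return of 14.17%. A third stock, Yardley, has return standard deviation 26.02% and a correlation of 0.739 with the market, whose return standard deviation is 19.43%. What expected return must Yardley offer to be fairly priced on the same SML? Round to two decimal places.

MRP = (14.17% − 6.29%) / (1.32 − 0.42) = 8.7556%
R_f = 6.29% − 0.42 × 8.7556% = 2.6126%
β_Yardley = ρ·σ_i/σ_m = 0.739 × 26.02 / 19.43 = 0.9896
E(R_Yardley) = R_f + β × MRP = 2.6126% + 0.9896 × 8.7556% = 11.28%

11.28%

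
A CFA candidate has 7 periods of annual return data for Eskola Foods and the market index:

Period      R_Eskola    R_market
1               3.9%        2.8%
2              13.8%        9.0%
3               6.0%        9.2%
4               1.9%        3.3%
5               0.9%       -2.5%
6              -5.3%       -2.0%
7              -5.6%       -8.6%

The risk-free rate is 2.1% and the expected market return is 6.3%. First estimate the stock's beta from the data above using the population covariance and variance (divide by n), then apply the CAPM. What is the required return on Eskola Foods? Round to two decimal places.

Mean R_i = (3.9 + 13.8 + 6.0 + 1.9 + 0.9 − 5.3 − 5.6) / 7 = 2.2286%
Mean R_m = (2.8 + 9.0 + 9.2 + 3.3 − 2.5 − 2.0 − 8.6) / 7 = 1.6000%
Σ(R_i − R̄_i)(R_m − R̄_m) = 228.1400  ⇒  Cov = 228.1400 / 7 = 32.5914
Σ(R_m − R̄_m)² = 250.6600  ⇒  Var(R_m) = 250.6600 / 7 = 35.8086
β = Cov / Var(R_m) = 32.5914 / 35.8086 = 0.9102
MRP = 6.3% − 2.1% = 4.20%
E(R) = R_f + β × MRP = 2.1% + 0.9102 × 4.2% = 5.92%

5.92%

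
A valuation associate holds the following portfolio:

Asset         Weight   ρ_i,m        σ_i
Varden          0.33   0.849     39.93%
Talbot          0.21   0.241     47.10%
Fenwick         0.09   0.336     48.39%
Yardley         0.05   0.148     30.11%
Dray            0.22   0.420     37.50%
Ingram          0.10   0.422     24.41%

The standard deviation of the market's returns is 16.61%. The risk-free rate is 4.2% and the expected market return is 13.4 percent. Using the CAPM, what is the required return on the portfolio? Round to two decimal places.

15.14%

β_Varden = 0.849 × 39.93% / 16.61% = 2.0410
β_Talbot = 0.241 × 47.10% / 16.61% = 0.6834
β_Fenwick = 0.336 × 48.39% / 16.61% = 0.9789
β_Yardley = 0.148 × 30.11% / 16.61% = 0.2683
β_Dray = 0.420 × 37.50% / 16.61% = 0.9482
β_Ingram = 0.422 × 24.41% / 16.61% = 0.6202
β_P = Σ w_i β_i = 0.33×2.0410 + 0.21×0.6834 + 0.09×0.9789 + 0.05×0.2683 + 0.22×0.9482 + 0.10×0.6202 = 1.1892
MRP = 13.4% − 4.2% = 9.20%
E(R_P) = R_f + β_P × MRP = 4.2% + 1.1892 × 9.2% = 15.14%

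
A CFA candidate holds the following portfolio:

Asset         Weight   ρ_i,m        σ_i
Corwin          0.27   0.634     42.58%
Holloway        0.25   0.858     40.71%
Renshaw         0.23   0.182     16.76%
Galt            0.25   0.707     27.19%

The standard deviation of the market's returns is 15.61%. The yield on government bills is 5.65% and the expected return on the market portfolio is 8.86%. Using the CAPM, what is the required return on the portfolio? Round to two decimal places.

10.08%

β_Corwin = 0.634 × 42.58% / 15.61% = 1.7294
β_Holloway = 0.858 × 40.71% / 15.61% = 2.2376
β_Renshaw = 0.182 × 16.76% / 15.61% = 0.1954
β_Galt = 0.707 × 27.19% / 15.61% = 1.2315
β_P = Σ w_i β_i = 0.27×1.7294 + 0.25×2.2376 + 0.23×0.1954 + 0.25×1.2315 = 1.3792
MRP = 8.86% − 5.65% = 3.21%
E(R_P) = R_f + β_P × MRP = 5.65% + 1.3792 × 3.21% = 10.08%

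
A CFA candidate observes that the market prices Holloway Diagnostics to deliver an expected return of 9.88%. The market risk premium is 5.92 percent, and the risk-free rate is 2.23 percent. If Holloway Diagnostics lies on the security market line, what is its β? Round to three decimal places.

1.292

β = (E(R) − R_f) / MRP = (9.88% − 2.23%) / 5.92% = 7.65% / 5.92% = 1.292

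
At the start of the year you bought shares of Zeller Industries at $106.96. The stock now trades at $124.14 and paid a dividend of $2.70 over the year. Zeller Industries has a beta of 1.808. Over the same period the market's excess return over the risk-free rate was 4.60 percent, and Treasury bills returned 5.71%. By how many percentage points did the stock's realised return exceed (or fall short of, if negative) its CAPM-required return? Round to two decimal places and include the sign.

Realised HPR = (P1 + D1 − P0) / P0 = (124.14 + 2.70 − 106.96) / 106.96 = 19.88 / 106.96 = 18.5864%
CAPM required = R_f + β·MRP = 5.71% + 1.808 × 4.60% = 14.02680%
α = realised − required = 18.5864% − 14.02680% = +4.56%

+4.56%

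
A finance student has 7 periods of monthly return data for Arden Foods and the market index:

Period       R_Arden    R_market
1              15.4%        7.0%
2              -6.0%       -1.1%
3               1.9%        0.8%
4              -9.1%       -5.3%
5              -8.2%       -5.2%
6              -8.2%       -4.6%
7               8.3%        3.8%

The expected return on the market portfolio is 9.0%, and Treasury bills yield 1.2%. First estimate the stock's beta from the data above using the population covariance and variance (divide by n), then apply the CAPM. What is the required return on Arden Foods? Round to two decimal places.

Mean R_i = (15.4 − 6.0 + 1.9 − 9.1 − 8.2 − 8.2 + 8.3) / 7 = -0.8429%
Mean R_m = (7.0 − 1.1 + 0.8 − 5.3 − 5.2 − 4.6 + 3.8) / 7 = -0.6571%
Σ(R_i − R̄_i)(R_m − R̄_m) = 272.1729  ⇒  Cov = 272.1729 / 7 = 38.8818
Σ(R_m − R̄_m)² = 138.5571  ⇒  Var(R_m) = 138.5571 / 7 = 19.7939
β = Cov / Var(R_m) = 38.8818 / 19.7939 = 1.9643
MRP = 9.0% − 1.2% = 7.80%
E(R) = R_f + β × MRP = 1.2% + 1.9643 × 7.8% = 16.52%

16.52%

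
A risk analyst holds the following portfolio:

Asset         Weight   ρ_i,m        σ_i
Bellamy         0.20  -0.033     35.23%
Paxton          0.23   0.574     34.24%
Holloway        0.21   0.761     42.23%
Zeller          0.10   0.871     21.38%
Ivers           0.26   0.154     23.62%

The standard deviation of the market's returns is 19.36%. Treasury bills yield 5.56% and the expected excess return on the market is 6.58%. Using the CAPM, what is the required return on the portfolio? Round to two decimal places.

10.27%

β_Bellamy = -0.033 × 35.23% / 19.36% = -0.0601
β_Paxton = 0.574 × 34.24% / 19.36% = 1.0152
β_Holloway = 0.761 × 42.23% / 19.36% = 1.6600
β_Zeller = 0.871 × 21.38% / 19.36% = 0.9619
β_Ivers = 0.154 × 23.62% / 19.36% = 0.1879
β_P = Σ w_i β_i = 0.20×-0.0601 + 0.23×1.0152 + 0.21×1.6600 + 0.10×0.9619 + 0.26×0.1879 = 0.7151
E(R_P) = R_f + β_P × MRP = 5.56% + 0.7151 × 6.58% = 10.27%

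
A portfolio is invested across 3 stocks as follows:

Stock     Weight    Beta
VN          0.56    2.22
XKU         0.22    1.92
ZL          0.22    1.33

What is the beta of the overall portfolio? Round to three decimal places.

1.958

β_P = Σ w_i β_i = 0.56×2.22 + 0.22×1.92 + 0.22×1.33 = 1.9582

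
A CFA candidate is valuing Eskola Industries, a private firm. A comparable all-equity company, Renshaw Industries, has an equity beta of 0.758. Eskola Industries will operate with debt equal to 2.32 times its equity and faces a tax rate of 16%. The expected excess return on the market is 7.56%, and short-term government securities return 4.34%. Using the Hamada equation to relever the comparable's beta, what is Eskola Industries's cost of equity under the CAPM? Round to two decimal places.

21.24%

β_L = β_U × [1 + (1 − t)(D/E)] = 0.758 × [1 + (1 − 0.16) × 2.32]
    = 0.758 × [1 + 0.84 × 2.32] = 0.758 × 2.9488 = 2.2352
E(R) = R_f + β_L × MRP = 4.34% + 2.2352 × 7.56% = 21.24%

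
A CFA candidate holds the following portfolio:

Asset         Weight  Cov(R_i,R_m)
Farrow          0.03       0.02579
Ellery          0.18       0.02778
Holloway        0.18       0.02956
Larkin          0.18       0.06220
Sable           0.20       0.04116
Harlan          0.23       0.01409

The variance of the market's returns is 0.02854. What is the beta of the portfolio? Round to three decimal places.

β_Farrow = 0.02579 / 0.02854 = 0.9036
β_Ellery = 0.02778 / 0.02854 = 0.9734
β_Holloway = 0.02956 / 0.02854 = 1.0357
β_Larkin = 0.06220 / 0.02854 = 2.1794
β_Sable = 0.04116 / 0.02854 = 1.4422
β_Harlan = 0.01409 / 0.02854 = 0.4937
β_P = Σ w_i β_i = 0.03×0.9036 + 0.18×0.9734 + 0.18×1.0357 + 0.18×2.1794 + 0.20×1.4422 + 0.23×0.4937 = 1.1830

1.183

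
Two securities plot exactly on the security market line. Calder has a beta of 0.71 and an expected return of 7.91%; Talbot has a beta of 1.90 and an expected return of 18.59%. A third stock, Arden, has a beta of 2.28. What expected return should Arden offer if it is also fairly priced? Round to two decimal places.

MRP (SML slope) = (18.59% − 7.91%) / (1.90 − 0.71) = 10.68% / 1.19 = 8.9748%
R_f (intercept) = 7.91% − 0.71 × 8.9748% = 1.5379%
E(R_Arden) = R_f + β × MRP = 1.5379% + 2.28 × 8.9748% = 22.00%

22.00%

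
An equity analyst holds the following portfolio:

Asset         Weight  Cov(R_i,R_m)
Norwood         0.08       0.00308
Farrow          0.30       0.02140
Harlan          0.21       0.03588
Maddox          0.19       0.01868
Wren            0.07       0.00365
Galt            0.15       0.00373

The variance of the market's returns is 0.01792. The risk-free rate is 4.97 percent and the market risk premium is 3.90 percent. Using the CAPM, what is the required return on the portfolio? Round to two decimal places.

9.01%

β_Norwood = 0.00308 / 0.01792 = 0.1719
β_Farrow = 0.02140 / 0.01792 = 1.1942
β_Harlan = 0.03588 / 0.01792 = 2.0022
β_Maddox = 0.01868 / 0.01792 = 1.0424
β_Wren = 0.00365 / 0.01792 = 0.2037
β_Galt = 0.00373 / 0.01792 = 0.2081
β_P = Σ w_i β_i = 0.08×0.1719 + 0.30×1.1942 + 0.21×2.0022 + 0.19×1.0424 + 0.07×0.2037 + 0.15×0.2081 = 1.0360
E(R_P) = R_f + β_P × MRP = 4.97% + 1.0360 × 3.90% = 9.01%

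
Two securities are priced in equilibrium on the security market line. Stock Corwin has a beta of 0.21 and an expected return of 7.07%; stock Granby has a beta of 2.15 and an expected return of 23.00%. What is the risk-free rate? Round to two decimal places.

Both satisfy E(R) = R_f + β·MRP, so the slope of the SML is
MRP = (23.00% − 7.07%) / (2.15 − 0.21) = 15.93% / 1.94 = 8.2113%
R_f = E(R_Corwin) − β_Corwin·MRP = 7.07% − 0.21 × 8.2113% = 5.3456%

5.35%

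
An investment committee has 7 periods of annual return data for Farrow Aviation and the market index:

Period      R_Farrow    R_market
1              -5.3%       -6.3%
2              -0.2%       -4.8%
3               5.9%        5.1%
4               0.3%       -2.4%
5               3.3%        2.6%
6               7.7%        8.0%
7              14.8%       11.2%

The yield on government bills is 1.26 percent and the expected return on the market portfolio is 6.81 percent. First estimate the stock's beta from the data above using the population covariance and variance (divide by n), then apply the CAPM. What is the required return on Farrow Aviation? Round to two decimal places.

6.47%

Mean R_i = (-5.3 − 0.2 + 5.9 + 0.3 + 3.3 + 7.7 + 14.8) / 7 = 3.7857%
Mean R_m = (-6.3 − 4.8 + 5.1 − 2.4 + 2.6 + 8.0 + 11.2) / 7 = 1.9143%
Σ(R_i − R̄_i)(R_m − R̄_m) = 248.9314  ⇒  Cov = 248.9314 / 7 = 35.5616
Σ(R_m − R̄_m)² = 265.0486  ⇒  Var(R_m) = 265.0486 / 7 = 37.8641
β = Cov / Var(R_m) = 35.5616 / 37.8641 = 0.9392
MRP = 6.81% − 1.26% = 5.55%
E(R) = R_f + β × MRP = 1.26% + 0.9392 × 5.55% = 6.47%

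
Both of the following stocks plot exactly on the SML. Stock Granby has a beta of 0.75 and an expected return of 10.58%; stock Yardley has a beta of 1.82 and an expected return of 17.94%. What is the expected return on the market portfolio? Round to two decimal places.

Both satisfy E(R) = R_f + β·MRP, so the slope of the SML is
MRP = (17.94% − 10.58%) / (1.82 − 0.75) = 7.36% / 1.07 = 6.8785%
R_f = E(R_Granby) − β_Granby·MRP = 10.58% − 0.75 × 6.8785% = 5.4211%
E(R_m) = R_f + MRP = 5.4211% + 6.8785% = 12.30%

12.30%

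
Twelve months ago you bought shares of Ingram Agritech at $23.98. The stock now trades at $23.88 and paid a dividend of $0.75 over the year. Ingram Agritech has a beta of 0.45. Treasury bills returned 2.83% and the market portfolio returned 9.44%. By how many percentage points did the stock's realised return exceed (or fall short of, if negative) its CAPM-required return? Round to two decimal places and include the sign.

Realised HPR = (P1 + D1 − P0) / P0 = (23.88 + 0.75 − 23.98) / 23.98 = 0.65 / 23.98 = 2.7106%
MRP = 9.44% − 2.83% = 6.61%
CAPM required = R_f + β·MRP = 2.83% + 0.45 × 6.61% = 5.8045%
α = realised − required = 2.7106% − 5.8045% = -3.09%

-3.09%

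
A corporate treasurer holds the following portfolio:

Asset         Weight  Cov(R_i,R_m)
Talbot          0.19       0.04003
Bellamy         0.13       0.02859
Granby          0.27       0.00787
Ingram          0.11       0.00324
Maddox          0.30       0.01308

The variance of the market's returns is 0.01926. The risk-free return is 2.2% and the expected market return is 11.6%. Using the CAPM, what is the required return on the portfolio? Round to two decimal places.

β_Talbot = 0.04003 / 0.01926 = 2.0784
β_Bellamy = 0.02859 / 0.01926 = 1.4844
β_Granby = 0.00787 / 0.01926 = 0.4086
β_Ingram = 0.00324 / 0.01926 = 0.1682
β_Maddox = 0.01308 / 0.01926 = 0.6791
β_P = Σ w_i β_i = 0.19×2.0784 + 0.13×1.4844 + 0.27×0.4086 + 0.11×0.1682 + 0.30×0.6791 = 0.9204
MRP = 11.6% − 2.2% = 9.40%
E(R_P) = R_f + β_P × MRP = 2.2% + 0.9204 × 9.4% = 10.85%

10.85%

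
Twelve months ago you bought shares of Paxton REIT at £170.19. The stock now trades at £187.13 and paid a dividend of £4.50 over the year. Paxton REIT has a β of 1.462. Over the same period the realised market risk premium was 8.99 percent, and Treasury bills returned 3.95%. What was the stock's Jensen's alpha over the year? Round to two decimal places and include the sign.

-4.50%

Realised HPR = (P1 + D1 − P0) / P0 = (187.13 + 4.50 − 170.19) / 170.19 = 21.44 / 170.19 = 12.5977%
CAPM required = R_f + β·MRP = 3.95% + 1.462 × 8.99% = 17.09338%
α = realised − required = 12.5977% − 17.09338% = -4.50%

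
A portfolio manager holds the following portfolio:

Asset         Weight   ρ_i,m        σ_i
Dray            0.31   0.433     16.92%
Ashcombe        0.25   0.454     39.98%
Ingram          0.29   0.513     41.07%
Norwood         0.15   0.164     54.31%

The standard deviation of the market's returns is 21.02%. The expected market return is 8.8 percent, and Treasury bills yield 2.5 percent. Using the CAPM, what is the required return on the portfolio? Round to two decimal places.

β_Dray = 0.433 × 16.92% / 21.02% = 0.3485
β_Ashcombe = 0.454 × 39.98% / 21.02% = 0.8635
β_Ingram = 0.513 × 41.07% / 21.02% = 1.0023
β_Norwood = 0.164 × 54.31% / 21.02% = 0.4237
β_P = Σ w_i β_i = 0.31×0.3485 + 0.25×0.8635 + 0.29×1.0023 + 0.15×0.4237 = 0.6781
MRP = 8.8% − 2.5% = 6.30%
E(R_P) = R_f + β_P × MRP = 2.5% + 0.6781 × 6.3% = 6.77%

6.77%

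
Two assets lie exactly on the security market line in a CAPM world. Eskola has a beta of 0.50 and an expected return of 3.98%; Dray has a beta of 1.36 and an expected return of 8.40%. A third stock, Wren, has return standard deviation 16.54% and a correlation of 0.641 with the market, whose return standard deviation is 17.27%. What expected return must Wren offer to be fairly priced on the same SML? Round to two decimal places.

MRP = (8.40% − 3.98%) / (1.36 − 0.50) = 5.1395%
R_f = 3.98% − 0.50 × 5.1395% = 1.4103%
β_Wren = ρ·σ_i/σ_m = 0.641 × 16.54 / 17.27 = 0.6139
E(R_Wren) = R_f + β × MRP = 1.4103% + 0.6139 × 5.1395% = 4.57%

4.57%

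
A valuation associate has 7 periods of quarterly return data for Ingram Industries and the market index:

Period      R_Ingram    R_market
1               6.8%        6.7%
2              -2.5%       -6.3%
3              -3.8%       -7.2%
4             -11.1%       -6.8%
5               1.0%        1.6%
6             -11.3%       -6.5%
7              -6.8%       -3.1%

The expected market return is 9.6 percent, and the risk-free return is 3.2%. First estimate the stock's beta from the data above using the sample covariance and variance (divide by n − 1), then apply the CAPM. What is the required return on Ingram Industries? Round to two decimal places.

Mean R_i = (6.8 − 2.5 − 3.8 − 11.1 + 1.0 − 11.3 − 6.8) / 7 = -3.9571%
Mean R_m = (6.7 − 6.3 − 7.2 − 6.8 + 1.6 − 6.5 − 3.1) / 7 = -3.0857%
Σ(R_i − R̄_i)(R_m − R̄_m) = 174.8057  ⇒  Cov = 174.8057 / 6 = 29.1343
Σ(R_m − R̄_m)² = 170.4286  ⇒  Var(R_m) = 170.4286 / 6 = 28.4048
β = Cov / Var(R_m) = 29.1343 / 28.4048 = 1.0257
MRP = 9.6% − 3.2% = 6.40%
E(R) = R_f + β × MRP = 3.2% + 1.0257 × 6.4% = 9.76%

9.76%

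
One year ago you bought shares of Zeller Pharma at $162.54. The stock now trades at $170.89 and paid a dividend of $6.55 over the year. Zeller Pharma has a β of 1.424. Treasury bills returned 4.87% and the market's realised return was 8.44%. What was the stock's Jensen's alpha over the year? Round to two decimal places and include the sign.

-0.79%

Realised HPR = (P1 + D1 − P0) / P0 = (170.89 + 6.55 − 162.54) / 162.54 = 14.90 / 162.54 = 9.1670%
MRP = 8.44% − 4.87% = 3.57%
CAPM required = R_f + β·MRP = 4.87% + 1.424 × 3.57% = 9.95368%
α = realised − required = 9.1670% − 9.95368% = -0.79%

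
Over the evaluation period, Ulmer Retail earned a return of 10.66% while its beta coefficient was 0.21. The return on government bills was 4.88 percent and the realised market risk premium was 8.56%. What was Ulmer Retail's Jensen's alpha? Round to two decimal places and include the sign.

CAPM benchmark = R_f + β(R_m − R_f) = 4.88% + 0.21 × 8.56% = 6.6776%
α = actual − benchmark = 10.66% − 6.6776% = +3.98%

+3.98%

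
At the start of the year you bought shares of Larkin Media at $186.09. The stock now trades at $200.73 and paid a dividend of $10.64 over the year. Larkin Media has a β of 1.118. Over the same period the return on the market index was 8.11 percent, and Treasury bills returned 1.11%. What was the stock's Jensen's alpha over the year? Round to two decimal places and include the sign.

Realised HPR = (P1 + D1 − P0) / P0 = (200.73 + 10.64 − 186.09) / 186.09 = 25.28 / 186.09 = 13.5848%
MRP = 8.11% − 1.11% = 7.00%
CAPM required = R_f + β·MRP = 1.11% + 1.118 × 7.00% = 8.93600%
α = realised − required = 13.5848% − 8.93600% = +4.65%

+4.65%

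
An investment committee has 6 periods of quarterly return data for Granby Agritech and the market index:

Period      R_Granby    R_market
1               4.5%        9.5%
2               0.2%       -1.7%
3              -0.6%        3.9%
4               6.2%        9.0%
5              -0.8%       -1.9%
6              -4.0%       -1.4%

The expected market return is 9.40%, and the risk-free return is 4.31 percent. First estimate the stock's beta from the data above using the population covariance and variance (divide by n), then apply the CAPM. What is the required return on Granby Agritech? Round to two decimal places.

Mean R_i = (4.5 + 0.2 − 0.6 + 6.2 − 0.8 − 4.0) / 6 = 0.9167%
Mean R_m = (9.5 − 1.7 + 3.9 + 9.0 − 1.9 − 1.4) / 6 = 2.9000%
Σ(R_i − R̄_i)(R_m − R̄_m) = 87.0400  ⇒  Cov = 87.0400 / 6 = 14.5067
Σ(R_m − R̄_m)² = 144.4600  ⇒  Var(R_m) = 144.4600 / 6 = 24.0767
β = Cov / Var(R_m) = 14.5067 / 24.0767 = 0.6025
MRP = 9.40% − 4.31% = 5.09%
E(R) = R_f + β × MRP = 4.31% + 0.6025 × 5.09% = 7.38%

7.38%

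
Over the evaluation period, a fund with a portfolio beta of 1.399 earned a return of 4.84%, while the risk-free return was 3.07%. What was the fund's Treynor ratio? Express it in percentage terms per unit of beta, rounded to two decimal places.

Treynor = (R_P − R_f) / β_P = (4.84% − 3.07%) / 1.3990 = 1.77% / 1.3990 = 1.27%

1.27%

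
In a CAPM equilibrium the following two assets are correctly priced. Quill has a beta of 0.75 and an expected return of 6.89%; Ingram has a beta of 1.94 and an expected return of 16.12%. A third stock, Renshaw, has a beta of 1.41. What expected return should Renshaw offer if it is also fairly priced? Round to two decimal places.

MRP (SML slope) = (16.12% − 6.89%) / (1.94 − 0.75) = 9.23% / 1.19 = 7.7563%
R_f (intercept) = 6.89% − 0.75 × 7.7563% = 1.0728%
E(R_Renshaw) = R_f + β × MRP = 1.0728% + 1.41 × 7.7563% = 12.01%

12.01%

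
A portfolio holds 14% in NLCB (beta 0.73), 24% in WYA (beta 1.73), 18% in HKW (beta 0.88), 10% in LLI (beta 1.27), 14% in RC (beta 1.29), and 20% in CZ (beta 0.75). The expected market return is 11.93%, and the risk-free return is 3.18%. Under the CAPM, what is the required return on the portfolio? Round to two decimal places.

13.10%

β_P = Σ w_i β_i = 0.14×0.73 + 0.24×1.73 + 0.18×0.88 + 0.10×1.27 + 0.14×1.29 + 0.20×0.75 = 1.1334
MRP = 11.93% − 3.18% = 8.75%
E(R_P) = R_f + β_P × MRP = 3.18% + 1.1334 × 8.75% = 13.10%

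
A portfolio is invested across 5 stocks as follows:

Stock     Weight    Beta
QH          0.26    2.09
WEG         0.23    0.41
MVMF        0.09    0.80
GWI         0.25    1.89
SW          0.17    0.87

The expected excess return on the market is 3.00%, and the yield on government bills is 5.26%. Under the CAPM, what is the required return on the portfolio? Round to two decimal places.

9.25%

β_P = Σ w_i β_i = 0.26×2.09 + 0.23×0.41 + 0.09×0.80 + 0.25×1.89 + 0.17×0.87 = 1.3301
E(R_P) = R_f + β_P × MRP = 5.26% + 1.3301 × 3.00% = 9.25%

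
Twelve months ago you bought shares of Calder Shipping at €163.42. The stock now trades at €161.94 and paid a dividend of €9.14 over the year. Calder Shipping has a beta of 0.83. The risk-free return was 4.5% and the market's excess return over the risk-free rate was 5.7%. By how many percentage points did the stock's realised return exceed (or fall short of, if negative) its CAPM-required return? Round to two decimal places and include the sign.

Realised HPR = (P1 + D1 − P0) / P0 = (161.94 + 9.14 − 163.42) / 163.42 = 7.66 / 163.42 = 4.6873%
CAPM required = R_f + β·MRP = 4.5% + 0.83 × 5.7% = 9.2310%
α = realised − required = 4.6873% − 9.2310% = -4.54%

-4.54%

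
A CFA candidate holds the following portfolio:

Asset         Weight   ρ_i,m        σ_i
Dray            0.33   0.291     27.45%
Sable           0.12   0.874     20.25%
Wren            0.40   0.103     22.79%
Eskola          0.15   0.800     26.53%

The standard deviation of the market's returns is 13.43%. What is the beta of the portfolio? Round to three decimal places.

β_Dray = 0.291 × 27.45% / 13.43% = 0.5948
β_Sable = 0.874 × 20.25% / 13.43% = 1.3178
β_Wren = 0.103 × 22.79% / 13.43% = 0.1748
β_Eskola = 0.800 × 26.53% / 13.43% = 1.5803
β_P = Σ w_i β_i = 0.33×0.5948 + 0.12×1.3178 + 0.40×0.1748 + 0.15×1.5803 = 0.6614

0.661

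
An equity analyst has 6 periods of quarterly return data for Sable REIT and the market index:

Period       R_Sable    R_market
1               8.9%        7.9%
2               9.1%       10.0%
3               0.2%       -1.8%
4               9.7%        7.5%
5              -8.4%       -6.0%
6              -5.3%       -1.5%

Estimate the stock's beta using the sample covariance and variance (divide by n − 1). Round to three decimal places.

Mean R_i = (8.9 + 9.1 + 0.2 + 9.7 − 8.4 − 5.3) / 6 = 2.3667%
Mean R_m = (7.9 + 10.0 − 1.8 + 7.5 − 6.0 − 1.5) / 6 = 2.6833%
Σ(R_i − R̄_i)(R_m − R̄_m) = 253.9467  ⇒  Cov = 253.9467 / 5 = 50.7893
Σ(R_m − R̄_m)² = 216.9483  ⇒  Var(R_m) = 216.9483 / 5 = 43.3897
β = Cov / Var(R_m) = 50.7893 / 43.3897 = 1.1705

1.171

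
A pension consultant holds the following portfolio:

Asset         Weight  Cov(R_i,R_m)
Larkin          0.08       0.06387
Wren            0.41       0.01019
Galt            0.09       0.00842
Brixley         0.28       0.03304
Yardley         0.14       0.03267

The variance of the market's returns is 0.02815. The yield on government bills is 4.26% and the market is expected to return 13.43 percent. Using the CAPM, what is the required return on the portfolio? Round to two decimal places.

12.04%

β_Larkin = 0.06387 / 0.02815 = 2.2689
β_Wren = 0.01019 / 0.02815 = 0.3620
β_Galt = 0.00842 / 0.02815 = 0.2991
β_Brixley = 0.03304 / 0.02815 = 1.1737
β_Yardley = 0.03267 / 0.02815 = 1.1606
β_P = Σ w_i β_i = 0.08×2.2689 + 0.41×0.3620 + 0.09×0.2991 + 0.28×1.1737 + 0.14×1.1606 = 0.8480
MRP = 13.43% − 4.26% = 9.17%
E(R_P) = R_f + β_P × MRP = 4.26% + 0.8480 × 9.17% = 12.04%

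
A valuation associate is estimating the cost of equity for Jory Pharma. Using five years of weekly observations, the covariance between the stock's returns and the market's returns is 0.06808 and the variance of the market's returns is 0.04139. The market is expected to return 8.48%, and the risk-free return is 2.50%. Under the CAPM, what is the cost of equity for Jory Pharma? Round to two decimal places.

β = Cov(R_i, R_m) / Var(R_m) = 0.06808 / 0.04139 = 1.6448
MRP = 8.48% − 2.50% = 5.98%
E(R) = R_f + β × MRP = 2.50% + 1.6448 × 5.98% = 12.34%

12.34%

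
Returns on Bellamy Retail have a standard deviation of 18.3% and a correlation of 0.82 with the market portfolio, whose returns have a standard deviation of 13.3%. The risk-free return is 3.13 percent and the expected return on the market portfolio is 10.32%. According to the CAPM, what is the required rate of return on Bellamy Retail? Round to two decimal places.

11.24%

β = ρ × σ_i / σ_m = 0.82 × 18.3% / 13.3% = 1.1283
MRP = 10.32% − 3.13% = 7.19%
E(R) = 3.13% + 1.1283 × 7.19% = 11.24%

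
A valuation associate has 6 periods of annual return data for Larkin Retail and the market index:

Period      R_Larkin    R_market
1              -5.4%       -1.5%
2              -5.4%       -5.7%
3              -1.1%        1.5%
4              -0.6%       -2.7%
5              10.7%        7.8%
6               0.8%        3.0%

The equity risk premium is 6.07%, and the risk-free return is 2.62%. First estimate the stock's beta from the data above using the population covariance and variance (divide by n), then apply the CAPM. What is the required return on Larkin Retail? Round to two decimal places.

9.33%

Mean R_i = (-5.4 − 5.4 − 1.1 − 0.6 + 10.7 + 0.8) / 6 = -0.1667%
Mean R_m = (-1.5 − 5.7 + 1.5 − 2.7 + 7.8 + 3.0) / 6 = 0.4000%
Σ(R_i − R̄_i)(R_m − R̄_m) = 125.1100  ⇒  Cov = 125.1100 / 6 = 20.8517
Σ(R_m − R̄_m)² = 113.1600  ⇒  Var(R_m) = 113.1600 / 6 = 18.8600
β = Cov / Var(R_m) = 20.8517 / 18.8600 = 1.1056
E(R) = R_f + β × MRP = 2.62% + 1.1056 × 6.07% = 9.33%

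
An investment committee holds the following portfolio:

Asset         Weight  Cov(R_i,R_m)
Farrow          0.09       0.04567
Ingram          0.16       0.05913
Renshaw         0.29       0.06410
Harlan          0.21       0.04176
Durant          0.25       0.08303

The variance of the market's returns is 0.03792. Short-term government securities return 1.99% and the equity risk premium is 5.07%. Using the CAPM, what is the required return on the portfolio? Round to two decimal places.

β_Farrow = 0.04567 / 0.03792 = 1.2044
β_Ingram = 0.05913 / 0.03792 = 1.5593
β_Renshaw = 0.06410 / 0.03792 = 1.6904
β_Harlan = 0.04176 / 0.03792 = 1.1013
β_Durant = 0.08303 / 0.03792 = 2.1896
β_P = Σ w_i β_i = 0.09×1.2044 + 0.16×1.5593 + 0.29×1.6904 + 0.21×1.1013 + 0.25×2.1896 = 1.6268
E(R_P) = R_f + β_P × MRP = 1.99% + 1.6268 × 5.07% = 10.24%

10.24%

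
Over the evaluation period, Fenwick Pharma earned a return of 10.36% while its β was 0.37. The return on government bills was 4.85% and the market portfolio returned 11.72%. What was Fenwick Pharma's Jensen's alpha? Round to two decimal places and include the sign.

+2.97%

Market excess return = 11.72% − 4.85% = 6.87%
CAPM benchmark = R_f + β(R_m − R_f) = 4.85% + 0.37 × 6.87% = 7.3919%
α = actual − benchmark = 10.36% − 7.3919% = +2.97%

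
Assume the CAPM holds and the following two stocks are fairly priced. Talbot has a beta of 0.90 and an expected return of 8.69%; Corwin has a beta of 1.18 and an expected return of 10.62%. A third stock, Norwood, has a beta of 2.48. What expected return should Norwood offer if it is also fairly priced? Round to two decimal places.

MRP (SML slope) = (10.62% − 8.69%) / (1.18 − 0.90) = 1.93% / 0.28 = 6.8929%
R_f (intercept) = 8.69% − 0.90 × 6.8929% = 2.4864%
E(R_Norwood) = R_f + β × MRP = 2.4864% + 2.48 × 6.8929% = 19.58%

19.58%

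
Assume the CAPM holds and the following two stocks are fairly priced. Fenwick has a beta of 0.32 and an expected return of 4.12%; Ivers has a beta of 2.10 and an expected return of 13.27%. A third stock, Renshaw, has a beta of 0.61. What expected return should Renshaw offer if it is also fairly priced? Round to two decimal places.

MRP (SML slope) = (13.27% − 4.12%) / (2.10 − 0.32) = 9.15% / 1.78 = 5.1404%
R_f (intercept) = 4.12% − 0.32 × 5.1404% = 2.4751%
E(R_Renshaw) = R_f + β × MRP = 2.4751% + 0.61 × 5.1404% = 5.61%

5.61%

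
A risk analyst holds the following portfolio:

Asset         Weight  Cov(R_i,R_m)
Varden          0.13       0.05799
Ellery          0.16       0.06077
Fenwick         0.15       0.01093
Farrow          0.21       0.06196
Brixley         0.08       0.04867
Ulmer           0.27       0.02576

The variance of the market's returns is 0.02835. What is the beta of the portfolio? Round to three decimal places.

1.508

β_Varden = 0.05799 / 0.02835 = 2.0455
β_Ellery = 0.06077 / 0.02835 = 2.1436
β_Fenwick = 0.01093 / 0.02835 = 0.3855
β_Farrow = 0.06196 / 0.02835 = 2.1855
β_Brixley = 0.04867 / 0.02835 = 1.7168
β_Ulmer = 0.02576 / 0.02835 = 0.9086
β_P = Σ w_i β_i = 0.13×2.0455 + 0.16×2.1436 + 0.15×0.3855 + 0.21×2.1855 + 0.08×1.7168 + 0.27×0.9086 = 1.5083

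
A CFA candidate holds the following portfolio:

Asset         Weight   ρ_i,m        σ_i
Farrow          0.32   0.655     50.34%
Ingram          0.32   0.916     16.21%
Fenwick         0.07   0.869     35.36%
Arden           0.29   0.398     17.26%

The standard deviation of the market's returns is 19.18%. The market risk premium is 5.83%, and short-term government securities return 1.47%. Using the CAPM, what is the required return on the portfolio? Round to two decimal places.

β_Farrow = 0.655 × 50.34% / 19.18% = 1.7191
β_Ingram = 0.916 × 16.21% / 19.18% = 0.7742
β_Fenwick = 0.869 × 35.36% / 19.18% = 1.6021
β_Arden = 0.398 × 17.26% / 19.18% = 0.3582
β_P = Σ w_i β_i = 0.32×1.7191 + 0.32×0.7742 + 0.07×1.6021 + 0.29×0.3582 = 1.0139
E(R_P) = R_f + β_P × MRP = 1.47% + 1.0139 × 5.83% = 7.38%

7.38%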